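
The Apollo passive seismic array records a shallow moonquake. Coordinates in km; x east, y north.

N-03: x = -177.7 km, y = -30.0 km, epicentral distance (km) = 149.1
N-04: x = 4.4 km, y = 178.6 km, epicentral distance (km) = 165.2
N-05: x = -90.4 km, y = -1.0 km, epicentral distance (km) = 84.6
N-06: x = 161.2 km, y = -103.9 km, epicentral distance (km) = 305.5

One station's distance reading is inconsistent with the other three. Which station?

N-04

Solve using three stations at a time. Using N-03, N-05, N-06 (subtract circle equations pairwise → linear system) gives (x, y) ≈ (-80.4, 83.0).
Distances from that point to each station vs reported:
  N-03: calculated 149.1 vs reported 149.1 → residual 0.0 km
  N-04: calculated 127.8 vs reported 165.2 → residual 37.4 km
  N-05: calculated 84.6 vs reported 84.6 → residual 0.0 km
  N-06: calculated 305.5 vs reported 305.5 → residual 0.0 km
N-03, N-05, N-06 are mutually consistent (residuals ≈ 0); N-04 is off by 37.4 km.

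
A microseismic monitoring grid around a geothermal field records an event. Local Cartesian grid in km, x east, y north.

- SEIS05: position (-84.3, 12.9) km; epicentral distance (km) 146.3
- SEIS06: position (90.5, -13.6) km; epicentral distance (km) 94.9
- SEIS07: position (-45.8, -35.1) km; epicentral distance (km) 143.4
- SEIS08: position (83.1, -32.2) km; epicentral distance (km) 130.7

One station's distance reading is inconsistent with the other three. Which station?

SEIS08

Solve using three stations at a time. Using SEIS05, SEIS06, SEIS07 (subtract circle equations pairwise → linear system) gives (x, y) ≈ (49.5, 72.1).
Distances from that point to each station vs reported:
  SEIS05: calculated 146.3 vs reported 146.3 → residual 0.0 km
  SEIS06: calculated 94.9 vs reported 94.9 → residual 0.0 km
  SEIS07: calculated 143.4 vs reported 143.4 → residual 0.0 km
  SEIS08: calculated 109.5 vs reported 130.7 → residual 21.2 km
SEIS05, SEIS06, SEIS07 are mutually consistent (residuals ≈ 0); SEIS08 is off by 21.2 km.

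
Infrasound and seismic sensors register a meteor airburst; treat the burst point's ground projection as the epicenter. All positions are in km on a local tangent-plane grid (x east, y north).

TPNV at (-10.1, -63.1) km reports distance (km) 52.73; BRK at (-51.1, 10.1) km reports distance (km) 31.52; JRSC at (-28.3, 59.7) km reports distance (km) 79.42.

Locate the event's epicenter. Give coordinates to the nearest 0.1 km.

Circle about each station: (x + 10.1)² + (y + 63.1)² = 52.73²; (x + 51.1)² + (y − 10.1)² = 31.52²; (x + 28.3)² + (y − 59.7)² = 79.42².
Subtracting the TPNV equation from the BRK and JRSC equations removes the quadratic terms:
-82.0 x + 146.4 y = 416.54
-36.4 x + 245.6 y = -3245.72
Solving the 2×2 system: x ≈ -39.0, y ≈ -19.0 km.

(-39.0, -19.0)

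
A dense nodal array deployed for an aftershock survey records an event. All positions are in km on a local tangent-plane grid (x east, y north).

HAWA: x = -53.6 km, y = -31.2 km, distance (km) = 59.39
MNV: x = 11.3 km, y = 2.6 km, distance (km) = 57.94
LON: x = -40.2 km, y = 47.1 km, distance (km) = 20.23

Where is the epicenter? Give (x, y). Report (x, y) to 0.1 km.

Circle about each station: (x + 53.6)² + (y + 31.2)² = 59.39²; (x − 11.3)² + (y − 2.6)² = 57.94²; (x + 40.2)² + (y − 47.1)² = 20.23².
Subtracting the HAWA equation from the MNV and LON equations removes the quadratic terms:
129.8 x + 67.6 y = -3541.82
26.8 x + 156.6 y = 3105.97
Solving the 2×2 system: x ≈ -41.3, y ≈ 26.9 km.

(-41.3, 26.9)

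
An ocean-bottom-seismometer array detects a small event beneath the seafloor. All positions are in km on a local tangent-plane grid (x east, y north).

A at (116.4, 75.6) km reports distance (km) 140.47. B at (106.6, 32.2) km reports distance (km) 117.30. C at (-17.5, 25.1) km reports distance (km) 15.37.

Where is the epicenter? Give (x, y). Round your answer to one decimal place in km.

Circle about each station: (x − 116.4)² + (y − 75.6)² = 140.47²; (x − 106.6)² + (y − 32.2)² = 117.30²; (x + 17.5)² + (y − 25.1)² = 15.37².
Subtracting the A equation from the B and C equations removes the quadratic terms:
-19.6 x − 86.8 y = -891.39
-267.8 x − 101.0 y = 1167.52
Solving the 2×2 system: x ≈ -9.0, y ≈ 12.3 km.

-9.0 km east, 12.3 km north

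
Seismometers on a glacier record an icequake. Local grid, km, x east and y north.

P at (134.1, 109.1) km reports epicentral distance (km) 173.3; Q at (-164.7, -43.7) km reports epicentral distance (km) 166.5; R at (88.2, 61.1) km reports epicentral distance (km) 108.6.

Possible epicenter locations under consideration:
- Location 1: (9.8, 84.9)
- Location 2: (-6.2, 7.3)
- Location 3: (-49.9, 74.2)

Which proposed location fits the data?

Location 2

For each candidate, compare |candidate − station| to the reported distance:
Location 1: residuals P 46.7, Q 50.3, R 26.7 → max 50.3 km
Location 2: residuals P 0.0, Q 0.0, R 0.1 → max 0.1 km
Location 3: residuals P 14.0, Q 1.9, R 30.1 → max 30.1 km
Only Location 2 has all residuals ≈ 0.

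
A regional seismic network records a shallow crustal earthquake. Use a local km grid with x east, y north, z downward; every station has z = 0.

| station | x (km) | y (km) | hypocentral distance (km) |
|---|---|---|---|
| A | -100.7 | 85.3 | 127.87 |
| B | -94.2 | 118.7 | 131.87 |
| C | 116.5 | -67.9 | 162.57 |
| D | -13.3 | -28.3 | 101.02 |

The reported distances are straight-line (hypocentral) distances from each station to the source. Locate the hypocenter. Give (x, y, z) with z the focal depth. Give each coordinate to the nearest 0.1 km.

(23.0, 63.0, 23.5)

Each station gives a sphere (x−x_i)² + (y−y_i)² + z² = d_i² (stations at z=0).
Subtracting the A sphere from B and C: z² cancels, leaving linear equations in x and y:
13.0 x + 66.8 y = 4507.79
434.4 x − 306.4 y = -9312.19
Solving: x ≈ 23.003, y ≈ 63.005 km (keep extra digits for the depth step; rounded: 23.0, 63.0).
Then from the A sphere: z² = 127.87² − (x + 100.7)² − (y − 85.3)² with x = 23.003, y = 63.005, so z ≈ 23.478 ≈ 23.5 km.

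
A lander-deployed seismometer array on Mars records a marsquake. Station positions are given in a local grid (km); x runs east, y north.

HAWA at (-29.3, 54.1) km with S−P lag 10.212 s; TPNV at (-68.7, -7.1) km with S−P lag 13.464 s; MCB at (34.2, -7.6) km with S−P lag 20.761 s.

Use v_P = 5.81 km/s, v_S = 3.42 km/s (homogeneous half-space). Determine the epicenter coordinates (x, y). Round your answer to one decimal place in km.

Distance from S−P lag: d = Δt · v_P v_S / (v_P − v_S) = Δt · (5.81·3.42)/(5.81−3.42) ≈ 8.3139·Δt.
So d_HAWA = 84.90, d_TPNV = 111.94, d_MCB = 172.60 km.
Circle about each station: (x + 29.3)² + (y − 54.1)² = 84.90²; (x + 68.7)² + (y + 7.1)² = 111.94²; (x − 34.2)² + (y + 7.6)² = 172.60².
Subtracting pairs of circle equations eliminates x²+y² and gives linear equations (the radical axes):
-78.8 x − 122.4 y = -4337.75
127.0 x − 123.4 y = -25140.65
Solving the 2×2 system: x ≈ -100.6, y ≈ 100.2 km.

(-100.6, 100.2)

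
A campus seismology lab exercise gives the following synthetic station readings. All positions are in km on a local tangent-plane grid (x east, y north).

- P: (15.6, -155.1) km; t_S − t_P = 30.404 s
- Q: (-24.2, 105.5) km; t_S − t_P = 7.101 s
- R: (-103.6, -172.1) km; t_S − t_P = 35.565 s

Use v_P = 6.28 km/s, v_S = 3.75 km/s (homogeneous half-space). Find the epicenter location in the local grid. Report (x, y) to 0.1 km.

x ≈ 38.3 km, y ≈ 127.0 km

Distance from S−P lag: d = Δt · v_P v_S / (v_P − v_S) = Δt · (6.28·3.75)/(6.28−3.75) ≈ 9.3083·Δt.
So d_P = 283.01, d_Q = 66.10, d_R = 331.05 km.
Circle about each station: (x − 15.6)² + (y + 155.1)² = 283.01²; (x + 24.2)² + (y − 105.5)² = 66.10²; (x + 103.6)² + (y + 172.1)² = 331.05².
Subtracting the P equation from the Q and R equations removes the quadratic terms:
-79.6 x + 521.2 y = 63141.97
-238.4 x − 34.0 y = -13447.44
Solving the 2×2 system: x ≈ 38.3, y ≈ 127.0 km.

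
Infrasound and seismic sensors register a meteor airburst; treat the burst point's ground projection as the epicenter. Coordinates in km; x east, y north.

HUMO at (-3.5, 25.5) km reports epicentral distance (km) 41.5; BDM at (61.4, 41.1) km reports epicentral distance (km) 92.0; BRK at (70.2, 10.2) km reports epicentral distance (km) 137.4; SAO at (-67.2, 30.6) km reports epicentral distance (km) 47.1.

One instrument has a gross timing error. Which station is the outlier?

Solve using three stations at a time. Using HUMO, BDM, SAO (subtract circle equations pairwise → linear system) gives (x, y) ≈ (-29.0, 58.4).
Distances from that point to each station vs reported:
  HUMO: calculated 41.6 vs reported 41.5 → residual 0.1 km
  BDM: calculated 92.1 vs reported 92.0 → residual 0.1 km
  BRK: calculated 110.3 vs reported 137.4 → residual 27.1 km
  SAO: calculated 47.2 vs reported 47.1 → residual 0.1 km
HUMO, BDM, SAO are mutually consistent (residuals ≈ 0); BRK is off by 27.1 km.

BRK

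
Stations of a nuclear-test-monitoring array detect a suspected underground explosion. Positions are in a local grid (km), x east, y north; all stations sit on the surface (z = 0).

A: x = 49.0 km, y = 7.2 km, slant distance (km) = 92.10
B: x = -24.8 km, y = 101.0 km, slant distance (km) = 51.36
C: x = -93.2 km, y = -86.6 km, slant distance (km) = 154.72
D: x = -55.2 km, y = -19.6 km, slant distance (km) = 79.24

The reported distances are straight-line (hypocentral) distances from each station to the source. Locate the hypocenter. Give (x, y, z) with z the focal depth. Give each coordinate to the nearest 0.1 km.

(-28.9, 53.0, 17.8)

Each station gives a sphere (x−x_i)² + (y−y_i)² + z² = d_i² (stations at z=0).
Subtracting the A sphere from B and C: z² cancels, leaving linear equations in x and y:
-147.6 x + 187.6 y = 14207.76
-284.4 x − 187.6 y = -1722.91
Solving: x ≈ -28.900, y ≈ 52.996 km (keep extra digits for the depth step; rounded: -28.9, 53.0).
Then from the A sphere: z² = 92.10² − (x − 49.0)² − (y − 7.2)² with x = -28.900, y = 52.996, so z ≈ 17.797 ≈ 17.8 km.
Check against D (with the unrounded solution): distance 79.24 ≈ 79.24 km. ✓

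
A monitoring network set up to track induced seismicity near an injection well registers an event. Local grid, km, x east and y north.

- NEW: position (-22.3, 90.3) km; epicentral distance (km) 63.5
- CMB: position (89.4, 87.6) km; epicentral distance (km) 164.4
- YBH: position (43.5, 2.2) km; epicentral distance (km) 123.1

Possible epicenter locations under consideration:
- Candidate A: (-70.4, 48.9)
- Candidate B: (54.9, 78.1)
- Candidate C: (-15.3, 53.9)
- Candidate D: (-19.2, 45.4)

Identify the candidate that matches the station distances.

Candidate A

For each candidate, compare |candidate − station| to the reported distance:
Candidate A: residuals NEW 0.0, CMB 0.0, YBH 0.0 → max 0.0 km
Candidate B: residuals NEW 14.7, CMB 128.6, YBH 46.3 → max 128.6 km
Candidate C: residuals NEW 26.4, CMB 54.4, YBH 44.8 → max 54.4 km
Candidate D: residuals NEW 18.5, CMB 47.9, YBH 47.0 → max 47.9 km
Only Candidate A has all residuals ≈ 0.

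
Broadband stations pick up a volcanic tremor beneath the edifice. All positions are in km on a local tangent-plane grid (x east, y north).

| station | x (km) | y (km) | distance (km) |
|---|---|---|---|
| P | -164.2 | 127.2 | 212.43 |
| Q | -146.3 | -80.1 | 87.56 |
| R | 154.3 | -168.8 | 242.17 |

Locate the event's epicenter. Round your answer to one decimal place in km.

(-61.4, -58.7)

Circle about each station: (x + 164.2)² + (y − 127.2)² = 212.43²; (x + 146.3)² + (y + 80.1)² = 87.56²; (x − 154.3)² + (y + 168.8)² = 242.17².
Subtracting pairs of circle equations eliminates x²+y² and gives linear equations (the radical axes):
35.8 x − 414.6 y = 22137.97
637.0 x − 592.0 y = -4359.35
Solving the 2×2 system: x ≈ -61.4, y ≈ -58.7 km.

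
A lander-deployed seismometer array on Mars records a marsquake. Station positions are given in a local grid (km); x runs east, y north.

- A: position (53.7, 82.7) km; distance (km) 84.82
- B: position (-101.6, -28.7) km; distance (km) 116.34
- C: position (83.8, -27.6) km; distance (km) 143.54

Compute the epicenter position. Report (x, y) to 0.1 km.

x ≈ -28.5 km, y ≈ 61.8 km

Circle about each station: (x − 53.7)² + (y − 82.7)² = 84.82²; (x + 101.6)² + (y + 28.7)² = 116.34²; (x − 83.8)² + (y + 27.6)² = 143.54².
Subtracting pairs of circle equations eliminates x²+y² and gives linear equations (the radical axes):
-310.6 x − 222.8 y = -4917.29
60.2 x − 220.6 y = -15348.08
Solving the 2×2 system: x ≈ -28.5, y ≈ 61.8 km.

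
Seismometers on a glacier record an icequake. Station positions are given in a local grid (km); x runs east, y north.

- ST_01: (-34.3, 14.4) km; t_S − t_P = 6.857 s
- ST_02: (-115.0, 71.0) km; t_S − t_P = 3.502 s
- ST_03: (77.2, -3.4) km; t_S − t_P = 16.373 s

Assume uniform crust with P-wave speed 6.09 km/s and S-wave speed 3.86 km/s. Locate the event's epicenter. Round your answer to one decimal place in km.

Distance from S−P lag: d = Δt · v_P v_S / (v_P − v_S) = Δt · (6.09·3.86)/(6.09−3.86) ≈ 10.5414·Δt.
So d_ST_01 = 72.28, d_ST_02 = 36.92, d_ST_03 = 172.59 km.
Circle about each station: (x + 34.3)² + (y − 14.4)² = 72.28²; (x + 115.0)² + (y − 71.0)² = 36.92²; (x − 77.2)² + (y + 3.4)² = 172.59².
Subtracting the ST_01 equation from the ST_02 and ST_03 equations removes the quadratic terms:
-161.4 x + 113.2 y = 20743.46
223.0 x − 35.6 y = -19975.36
Solving the 2×2 system: x ≈ -78.1, y ≈ 71.9 km.

(-78.1, 71.9)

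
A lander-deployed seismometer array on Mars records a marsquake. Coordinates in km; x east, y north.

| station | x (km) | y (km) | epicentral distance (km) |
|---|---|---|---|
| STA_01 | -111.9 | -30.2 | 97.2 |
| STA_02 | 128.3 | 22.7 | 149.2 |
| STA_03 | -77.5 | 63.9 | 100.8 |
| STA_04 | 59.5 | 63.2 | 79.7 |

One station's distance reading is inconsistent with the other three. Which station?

STA_04

Solve using three stations at a time. Using STA_01, STA_02, STA_03 (subtract circle equations pairwise → linear system) gives (x, y) ≈ (-15.8, -15.8).
Distances from that point to each station vs reported:
  STA_01: calculated 97.2 vs reported 97.2 → residual 0.0 km
  STA_02: calculated 149.2 vs reported 149.2 → residual 0.0 km
  STA_03: calculated 100.8 vs reported 100.8 → residual 0.0 km
  STA_04: calculated 109.1 vs reported 79.7 → residual 29.4 km
STA_01, STA_02, STA_03 are mutually consistent (residuals ≈ 0); STA_04 is off by 29.4 km.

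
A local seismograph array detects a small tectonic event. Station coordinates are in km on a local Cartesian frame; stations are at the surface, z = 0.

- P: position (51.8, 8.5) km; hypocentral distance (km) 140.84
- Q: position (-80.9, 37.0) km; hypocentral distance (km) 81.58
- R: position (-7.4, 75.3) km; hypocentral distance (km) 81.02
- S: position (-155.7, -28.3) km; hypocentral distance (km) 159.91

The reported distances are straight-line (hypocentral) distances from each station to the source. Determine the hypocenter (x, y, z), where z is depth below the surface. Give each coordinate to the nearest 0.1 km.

(-53.1, 74.5, 66.9)

Each station gives a sphere (x−x_i)² + (y−y_i)² + z² = d_i² (stations at z=0).
Subtracting the P sphere from Q and R: z² cancels, leaving linear equations in x and y:
-265.4 x + 57.0 y = 18338.93
-118.4 x + 133.6 y = 16241.03
Solving: x ≈ -53.097, y ≈ 74.509 km (keep extra digits for the depth step; rounded: -53.1, 74.5).
Then from the P sphere: z² = 140.84² − (x − 51.8)² − (y − 8.5)² with x = -53.097, y = 74.509, so z ≈ 66.898 ≈ 66.9 km.
Check against S (with the unrounded solution): distance 159.91 ≈ 159.91 km. ✓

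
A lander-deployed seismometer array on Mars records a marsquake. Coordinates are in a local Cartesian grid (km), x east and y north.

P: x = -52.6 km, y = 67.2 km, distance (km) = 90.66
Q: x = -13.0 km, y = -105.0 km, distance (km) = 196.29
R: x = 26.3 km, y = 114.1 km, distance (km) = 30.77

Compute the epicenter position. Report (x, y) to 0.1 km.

x ≈ 36.3 km, y ≈ 85.0 km

Circle about each station: (x + 52.6)² + (y − 67.2)² = 90.66²; (x + 13.0)² + (y + 105.0)² = 196.29²; (x − 26.3)² + (y − 114.1)² = 30.77².
Subtracting the P equation from the Q and R equations removes the quadratic terms:
79.2 x − 344.4 y = -26399.13
157.8 x + 93.8 y = 13700.34
Solving the 2×2 system: x ≈ 36.3, y ≈ 85.0 km.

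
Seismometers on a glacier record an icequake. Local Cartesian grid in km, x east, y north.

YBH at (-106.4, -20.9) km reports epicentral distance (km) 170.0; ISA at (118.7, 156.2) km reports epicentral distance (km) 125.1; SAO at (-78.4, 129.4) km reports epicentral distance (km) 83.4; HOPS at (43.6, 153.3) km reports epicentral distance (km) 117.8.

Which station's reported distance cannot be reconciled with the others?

Solve using three stations at a time. Using YBH, ISA, SAO (subtract circle equations pairwise → linear system) gives (x, y) ≈ (2.6, 109.6).
Distances from that point to each station vs reported:
  YBH: calculated 170.0 vs reported 170.0 → residual 0.0 km
  ISA: calculated 125.1 vs reported 125.1 → residual 0.0 km
  SAO: calculated 83.4 vs reported 83.4 → residual 0.0 km
  HOPS: calculated 59.9 vs reported 117.8 → residual 57.9 km
YBH, ISA, SAO are mutually consistent (residuals ≈ 0); HOPS is off by 57.9 km.

HOPS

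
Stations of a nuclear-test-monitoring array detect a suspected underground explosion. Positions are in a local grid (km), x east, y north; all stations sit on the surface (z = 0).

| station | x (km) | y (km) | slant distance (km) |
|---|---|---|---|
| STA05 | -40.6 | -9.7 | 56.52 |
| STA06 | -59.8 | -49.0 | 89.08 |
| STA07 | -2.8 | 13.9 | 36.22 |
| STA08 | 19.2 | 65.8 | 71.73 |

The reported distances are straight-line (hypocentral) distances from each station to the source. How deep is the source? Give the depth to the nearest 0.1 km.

35.2 km

Each station gives a sphere (x−x_i)² + (y−y_i)² + z² = d_i² (stations at z=0).
Subtracting the STA05 sphere from STA06 and STA07: z² cancels, leaving linear equations in x and y:
-38.4 x − 78.6 y = -506.15
75.6 x + 47.2 y = 341.22
Solving: x ≈ 0.709, y ≈ 6.093 km (keep extra digits for the depth step; rounded: 0.7, 6.1).
Then from the STA05 sphere: z² = 56.52² − (x + 40.6)² − (y + 9.7)² with x = 0.709, y = 6.093, so z ≈ 35.195 ≈ 35.2 km.
Check against STA08 (with the unrounded solution): distance 71.73 ≈ 71.73 km. ✓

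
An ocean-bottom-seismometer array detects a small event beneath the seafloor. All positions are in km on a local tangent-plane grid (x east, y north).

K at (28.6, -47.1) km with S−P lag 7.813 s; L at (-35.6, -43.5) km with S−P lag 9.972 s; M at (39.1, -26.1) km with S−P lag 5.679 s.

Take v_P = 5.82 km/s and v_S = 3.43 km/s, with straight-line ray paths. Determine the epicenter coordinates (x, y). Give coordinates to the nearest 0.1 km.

Distance from S−P lag: d = Δt · v_P v_S / (v_P − v_S) = Δt · (5.82·3.43)/(5.82−3.43) ≈ 8.3526·Δt.
So d_K = 65.26, d_L = 83.29, d_M = 47.43 km.
Circle about each station: (x − 28.6)² + (y + 47.1)² = 65.26²; (x + 35.6)² + (y + 43.5)² = 83.29²; (x − 39.1)² + (y + 26.1)² = 47.43².
Subtracting pairs of circle equations eliminates x²+y² and gives linear equations (the radical axes):
-128.4 x + 7.2 y = -2555.12
21.0 x + 42.0 y = 1182.91
Solving the 2×2 system: x ≈ 20.9, y ≈ 17.7 km.

20.9 km east, 17.7 km north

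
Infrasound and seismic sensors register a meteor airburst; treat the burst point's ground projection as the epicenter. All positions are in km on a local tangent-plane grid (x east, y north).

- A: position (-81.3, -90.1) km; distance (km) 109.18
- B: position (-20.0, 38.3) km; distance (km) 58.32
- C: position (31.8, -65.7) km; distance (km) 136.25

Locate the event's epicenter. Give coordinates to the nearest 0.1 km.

Circle about each station: (x + 81.3)² + (y + 90.1)² = 109.18²; (x + 20.0)² + (y − 38.3)² = 58.32²; (x − 31.8)² + (y + 65.7)² = 136.25².
Subtracting pairs of circle equations eliminates x²+y² and gives linear equations (the radical axes):
122.6 x + 256.8 y = -4341.76
226.2 x + 48.8 y = -16043.76
Solving the 2×2 system: x ≈ -75.0, y ≈ 18.9 km.

-75.0 km east, 18.9 km north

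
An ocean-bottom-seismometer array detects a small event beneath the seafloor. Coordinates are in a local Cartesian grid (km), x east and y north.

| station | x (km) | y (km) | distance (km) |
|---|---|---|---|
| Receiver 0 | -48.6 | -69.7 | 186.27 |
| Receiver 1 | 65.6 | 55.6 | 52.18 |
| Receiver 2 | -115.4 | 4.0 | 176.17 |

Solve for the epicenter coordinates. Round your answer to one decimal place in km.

(34.1, 97.2)

Circle about each station: (x + 48.6)² + (y + 69.7)² = 186.27²; (x − 65.6)² + (y − 55.6)² = 52.18²; (x + 115.4)² + (y − 4.0)² = 176.17².
Subtracting pairs of circle equations eliminates x²+y² and gives linear equations (the radical axes):
228.4 x + 250.6 y = 32148.43
-133.6 x + 147.4 y = 9773.75
Solving the 2×2 system: x ≈ 34.1, y ≈ 97.2 km.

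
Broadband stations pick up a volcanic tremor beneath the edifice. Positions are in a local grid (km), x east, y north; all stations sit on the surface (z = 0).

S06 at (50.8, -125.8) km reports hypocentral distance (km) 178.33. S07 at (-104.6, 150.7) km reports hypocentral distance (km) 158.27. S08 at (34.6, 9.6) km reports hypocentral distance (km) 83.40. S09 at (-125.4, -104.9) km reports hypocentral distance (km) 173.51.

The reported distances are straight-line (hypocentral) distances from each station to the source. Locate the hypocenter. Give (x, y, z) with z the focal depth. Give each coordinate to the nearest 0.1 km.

Each station gives a sphere (x−x_i)² + (y−y_i)² + z² = d_i² (stations at z=0).
Subtracting the S06 sphere from S07 and S08: z² cancels, leaving linear equations in x and y:
-310.8 x + 553.0 y = 21997.57
-32.4 x + 270.8 y = 7729.07
Solving: x ≈ -25.401, y ≈ 25.502 km (keep extra digits for the depth step; rounded: -25.4, 25.5).
Then from the S06 sphere: z² = 178.33² − (x − 50.8)² − (y + 125.8)² with x = -25.401, y = 25.502, so z ≈ 55.702 ≈ 55.7 km.

x ≈ -25.4 km, y ≈ 25.5 km, depth ≈ 55.7 km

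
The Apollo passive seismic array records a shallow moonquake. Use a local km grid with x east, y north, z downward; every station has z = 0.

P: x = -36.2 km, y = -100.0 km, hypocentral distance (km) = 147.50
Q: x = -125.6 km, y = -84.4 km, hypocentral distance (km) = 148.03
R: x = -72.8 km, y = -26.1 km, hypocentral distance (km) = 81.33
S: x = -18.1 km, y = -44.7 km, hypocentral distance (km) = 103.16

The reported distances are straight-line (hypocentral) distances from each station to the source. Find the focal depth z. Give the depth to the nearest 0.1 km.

Each station gives a sphere (x−x_i)² + (y−y_i)² + z² = d_i² (stations at z=0).
Subtracting the P sphere from Q and R: z² cancels, leaving linear equations in x and y:
-178.8 x + 31.2 y = 11431.65
-73.2 x + 147.8 y = 9812.29
Solving: x ≈ -57.303, y ≈ 38.009 km (keep extra digits for the depth step; rounded: -57.3, 38.0).
Then from the P sphere: z² = 147.50² − (x + 36.2)² − (y + 100.0)² with x = -57.303, y = 38.009, so z ≈ 47.586 ≈ 47.6 km.

depth ≈ 47.6 km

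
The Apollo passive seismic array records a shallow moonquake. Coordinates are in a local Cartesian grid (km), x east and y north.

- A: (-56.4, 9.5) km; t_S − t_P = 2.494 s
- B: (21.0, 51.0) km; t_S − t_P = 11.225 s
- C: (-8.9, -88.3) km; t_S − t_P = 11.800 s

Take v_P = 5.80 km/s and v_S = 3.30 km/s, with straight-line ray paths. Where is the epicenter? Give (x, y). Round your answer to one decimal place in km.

(-44.1, -5.1)

Distance from S−P lag: d = Δt · v_P v_S / (v_P − v_S) = Δt · (5.80·3.30)/(5.80−3.30) ≈ 7.6560·Δt.
So d_A = 19.09, d_B = 85.94, d_C = 90.34 km.
Circle about each station: (x + 56.4)² + (y − 9.5)² = 19.09²; (x − 21.0)² + (y − 51.0)² = 85.94²; (x + 8.9)² + (y + 88.3)² = 90.34².
Subtracting the A equation from the B and C equations removes the quadratic terms:
154.8 x + 83.0 y = -7250.47
95.0 x − 195.6 y = -3192.00
Solving the 2×2 system: x ≈ -44.1, y ≈ -5.1 km.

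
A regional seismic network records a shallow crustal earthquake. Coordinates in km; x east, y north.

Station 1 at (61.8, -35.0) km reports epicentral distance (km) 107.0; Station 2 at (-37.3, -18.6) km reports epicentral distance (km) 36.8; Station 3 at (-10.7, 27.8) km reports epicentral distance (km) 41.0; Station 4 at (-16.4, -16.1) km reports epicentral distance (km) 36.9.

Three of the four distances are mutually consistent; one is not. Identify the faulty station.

Solve using three stations at a time. Using Station 1, Station 2, Station 4 (subtract circle equations pairwise → linear system) gives (x, y) ≈ (-31.3, 18.0).
Distances from that point to each station vs reported:
  Station 1: calculated 107.1 vs reported 107.0 → residual 0.1 km
  Station 2: calculated 37.1 vs reported 36.8 → residual 0.3 km
  Station 3: calculated 22.8 vs reported 41.0 → residual 18.2 km
  Station 4: calculated 37.2 vs reported 36.9 → residual 0.3 km
Station 1, Station 2, Station 4 are mutually consistent (residuals ≈ 0); Station 3 is off by 18.2 km.

Station 3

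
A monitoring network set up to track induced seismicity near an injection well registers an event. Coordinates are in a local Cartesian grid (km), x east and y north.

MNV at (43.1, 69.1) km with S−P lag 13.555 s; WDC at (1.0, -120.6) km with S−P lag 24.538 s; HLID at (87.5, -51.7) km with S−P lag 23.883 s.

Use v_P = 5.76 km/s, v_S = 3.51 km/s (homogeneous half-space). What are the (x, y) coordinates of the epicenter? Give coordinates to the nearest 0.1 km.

-77.6 km east, 85.4 km north

Distance from S−P lag: d = Δt · v_P v_S / (v_P − v_S) = Δt · (5.76·3.51)/(5.76−3.51) ≈ 8.9856·Δt.
So d_MNV = 121.80, d_WDC = 220.49, d_HLID = 214.60 km.
Circle about each station: (x − 43.1)² + (y − 69.1)² = 121.80²; (x − 1.0)² + (y + 120.6)² = 220.49²; (x − 87.5)² + (y + 51.7)² = 214.60².
Subtracting pairs of circle equations eliminates x²+y² and gives linear equations (the radical axes):
-84.2 x − 379.4 y = -25867.66
88.8 x − 241.6 y = -27521.20
Solving the 2×2 system: x ≈ -77.6, y ≈ 85.4 km.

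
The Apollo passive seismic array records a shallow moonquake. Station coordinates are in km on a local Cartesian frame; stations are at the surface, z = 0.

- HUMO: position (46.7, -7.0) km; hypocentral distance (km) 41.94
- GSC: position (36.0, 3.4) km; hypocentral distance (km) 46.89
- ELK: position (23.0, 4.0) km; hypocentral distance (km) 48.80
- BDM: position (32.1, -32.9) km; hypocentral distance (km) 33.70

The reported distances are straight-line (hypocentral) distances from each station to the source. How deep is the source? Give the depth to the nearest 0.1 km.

Each station gives a sphere (x−x_i)² + (y−y_i)² + z² = d_i² (stations at z=0).
Subtracting the HUMO sphere from GSC and ELK: z² cancels, leaving linear equations in x and y:
-21.4 x + 20.8 y = -1362.04
-47.4 x + 22.0 y = -2307.37
Solving: x ≈ 34.998, y ≈ -29.475 km (keep extra digits for the depth step; rounded: 35.0, -29.5).
Then from the HUMO sphere: z² = 41.94² − (x − 46.7)² − (y + 7.0)² with x = 34.998, y = -29.475, so z ≈ 33.420 ≈ 33.4 km.

depth ≈ 33.4 km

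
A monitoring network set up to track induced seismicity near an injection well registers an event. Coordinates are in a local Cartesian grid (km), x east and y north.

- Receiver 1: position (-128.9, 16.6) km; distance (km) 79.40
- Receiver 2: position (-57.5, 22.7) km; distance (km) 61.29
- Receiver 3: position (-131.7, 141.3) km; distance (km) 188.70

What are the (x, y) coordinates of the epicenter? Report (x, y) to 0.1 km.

(-70.5, -37.2)

Circle about each station: (x + 128.9)² + (y − 16.6)² = 79.40²; (x + 57.5)² + (y − 22.7)² = 61.29²; (x + 131.7)² + (y − 141.3)² = 188.70².
Subtracting the Receiver 1 equation from the Receiver 2 and Receiver 3 equations removes the quadratic terms:
142.8 x + 12.2 y = -10521.33
-5.6 x + 249.4 y = -8883.52
Solving the 2×2 system: x ≈ -70.5, y ≈ -37.2 km.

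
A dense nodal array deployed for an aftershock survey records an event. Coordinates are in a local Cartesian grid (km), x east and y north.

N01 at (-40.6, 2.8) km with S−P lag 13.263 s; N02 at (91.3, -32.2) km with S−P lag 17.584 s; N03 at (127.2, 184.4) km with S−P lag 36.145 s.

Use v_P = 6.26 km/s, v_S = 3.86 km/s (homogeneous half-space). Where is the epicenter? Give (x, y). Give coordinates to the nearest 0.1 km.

-56.4 km east, -129.8 km north

Distance from S−P lag: d = Δt · v_P v_S / (v_P − v_S) = Δt · (6.26·3.86)/(6.26−3.86) ≈ 10.0682·Δt.
So d_N01 = 133.53, d_N02 = 177.04, d_N03 = 363.91 km.
Circle about each station: (x + 40.6)² + (y − 2.8)² = 133.53²; (x − 91.3)² + (y + 32.2)² = 177.04²; (x − 127.2)² + (y − 184.4)² = 363.91².
Subtracting pairs of circle equations eliminates x²+y² and gives linear equations (the radical axes):
263.8 x − 70.0 y = -5796.57
335.6 x + 363.2 y = -66073.23
Solving the 2×2 system: x ≈ -56.4, y ≈ -129.8 km.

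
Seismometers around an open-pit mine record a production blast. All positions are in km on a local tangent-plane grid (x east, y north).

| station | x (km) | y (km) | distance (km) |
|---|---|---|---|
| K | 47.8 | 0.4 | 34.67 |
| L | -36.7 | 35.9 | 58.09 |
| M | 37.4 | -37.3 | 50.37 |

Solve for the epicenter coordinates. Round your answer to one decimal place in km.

Circle about each station: (x − 47.8)² + (y − 0.4)² = 34.67²; (x + 36.7)² + (y − 35.9)² = 58.09²; (x − 37.4)² + (y + 37.3)² = 50.37².
Subtracting pairs of circle equations eliminates x²+y² and gives linear equations (the radical axes):
-169.0 x + 71.0 y = -1821.74
-20.8 x − 75.4 y = -830.08
Solving the 2×2 system: x ≈ 13.8, y ≈ 7.2 km.
Check against K (with the unrounded x, y): √((x − 47.8)²+(y − 0.4)²) = 34.67 ≈ 34.67 km. ✓

(13.8, 7.2)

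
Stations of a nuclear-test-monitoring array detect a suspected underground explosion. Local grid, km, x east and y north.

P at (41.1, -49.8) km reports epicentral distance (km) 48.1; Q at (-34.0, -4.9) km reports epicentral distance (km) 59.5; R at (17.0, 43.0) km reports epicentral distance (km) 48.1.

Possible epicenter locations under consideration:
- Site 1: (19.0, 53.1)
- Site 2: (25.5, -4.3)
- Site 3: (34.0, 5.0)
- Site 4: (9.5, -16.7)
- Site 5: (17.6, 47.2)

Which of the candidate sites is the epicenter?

For each candidate, compare |candidate − station| to the reported distance:
Site 1: residuals P 57.1, Q 19.1, R 37.8 → max 57.1 km
Site 2: residuals P 0.0, Q 0.0, R 0.0 → max 0.0 km
Site 3: residuals P 7.2, Q 9.2, R 6.5 → max 9.2 km
Site 4: residuals P 2.3, Q 14.4, R 12.1 → max 14.4 km
Site 5: residuals P 51.7, Q 13.8, R 43.9 → max 51.7 km
Only Site 2 has all residuals ≈ 0.

Site 2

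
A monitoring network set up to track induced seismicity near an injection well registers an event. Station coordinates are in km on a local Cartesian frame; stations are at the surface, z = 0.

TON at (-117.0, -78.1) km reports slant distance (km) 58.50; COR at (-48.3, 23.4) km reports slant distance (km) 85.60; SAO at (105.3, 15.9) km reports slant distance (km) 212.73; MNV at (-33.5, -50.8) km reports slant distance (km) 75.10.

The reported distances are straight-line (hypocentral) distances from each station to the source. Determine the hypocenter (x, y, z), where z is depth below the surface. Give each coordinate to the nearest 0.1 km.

x ≈ -97.7 km, y ≈ -36.4 km, depth ≈ 36.2 km

Each station gives a sphere (x−x_i)² + (y−y_i)² + z² = d_i² (stations at z=0).
Subtracting the TON sphere from COR and SAO: z² cancels, leaving linear equations in x and y:
137.4 x + 203.0 y = -20813.27
444.6 x + 188.0 y = -50279.51
Solving: x ≈ -97.696, y ≈ -36.403 km (keep extra digits for the depth step; rounded: -97.7, -36.4).
Then from the TON sphere: z² = 58.50² − (x + 117.0)² − (y + 78.1)² with x = -97.696, y = -36.403, so z ≈ 36.207 ≈ 36.2 km.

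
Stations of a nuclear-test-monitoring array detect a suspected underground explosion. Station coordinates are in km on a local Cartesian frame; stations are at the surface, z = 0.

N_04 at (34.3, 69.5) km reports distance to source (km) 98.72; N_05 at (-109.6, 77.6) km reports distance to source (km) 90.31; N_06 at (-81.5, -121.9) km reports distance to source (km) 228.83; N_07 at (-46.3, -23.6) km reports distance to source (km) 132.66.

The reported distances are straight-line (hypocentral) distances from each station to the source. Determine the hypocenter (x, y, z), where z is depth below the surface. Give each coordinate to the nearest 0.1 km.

Each station gives a sphere (x−x_i)² + (y−y_i)² + z² = d_i² (stations at z=0).
Subtracting the N_04 sphere from N_05 and N_06: z² cancels, leaving linear equations in x and y:
-287.8 x + 16.2 y = 13616.92
-231.6 x − 382.8 y = -27122.41
Solving: x ≈ -41.899, y ≈ 96.202 km (keep extra digits for the depth step; rounded: -41.9, 96.2).
Then from the N_04 sphere: z² = 98.72² − (x − 34.3)² − (y − 69.5)² with x = -41.899, y = 96.202, so z ≈ 56.801 ≈ 56.8 km.
Check against N_07 (with the unrounded solution): distance 132.66 ≈ 132.66 km. ✓

x ≈ -41.9 km, y ≈ 96.2 km, depth ≈ 56.8 km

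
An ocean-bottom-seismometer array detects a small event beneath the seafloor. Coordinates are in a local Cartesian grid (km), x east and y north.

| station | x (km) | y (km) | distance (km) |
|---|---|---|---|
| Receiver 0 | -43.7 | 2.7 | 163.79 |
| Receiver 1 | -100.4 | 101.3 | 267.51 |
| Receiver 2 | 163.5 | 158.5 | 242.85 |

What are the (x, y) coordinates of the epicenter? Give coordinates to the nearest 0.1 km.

Circle about each station: (x + 43.7)² + (y − 2.7)² = 163.79²; (x + 100.4)² + (y − 101.3)² = 267.51²; (x − 163.5)² + (y − 158.5)² = 242.85².
Subtracting the Receiver 0 equation from the Receiver 1 and Receiver 2 equations removes the quadratic terms:
-113.4 x + 197.2 y = -26309.57
414.4 x + 311.6 y = 17788.56
Solving the 2×2 system: x ≈ 100.0, y ≈ -75.9 km.
Check against Receiver 0 (with the unrounded x, y): √((x + 43.7)²+(y − 2.7)²) = 163.80 ≈ 163.79 km. ✓

100.0 km east, -75.9 km north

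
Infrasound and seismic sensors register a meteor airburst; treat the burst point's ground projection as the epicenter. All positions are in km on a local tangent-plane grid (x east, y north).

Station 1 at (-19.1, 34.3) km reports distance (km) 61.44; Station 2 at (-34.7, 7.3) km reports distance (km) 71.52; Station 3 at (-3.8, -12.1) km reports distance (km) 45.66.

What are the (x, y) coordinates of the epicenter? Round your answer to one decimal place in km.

Circle about each station: (x + 19.1)² + (y − 34.3)² = 61.44²; (x + 34.7)² + (y − 7.3)² = 71.52²; (x + 3.8)² + (y + 12.1)² = 45.66².
Subtracting the Station 1 equation from the Station 2 and Station 3 equations removes the quadratic terms:
-31.2 x − 54.0 y = -1624.16
30.6 x − 92.8 y = 309.59
Solving the 2×2 system: x ≈ 36.8, y ≈ 8.8 km.

(36.8, 8.8)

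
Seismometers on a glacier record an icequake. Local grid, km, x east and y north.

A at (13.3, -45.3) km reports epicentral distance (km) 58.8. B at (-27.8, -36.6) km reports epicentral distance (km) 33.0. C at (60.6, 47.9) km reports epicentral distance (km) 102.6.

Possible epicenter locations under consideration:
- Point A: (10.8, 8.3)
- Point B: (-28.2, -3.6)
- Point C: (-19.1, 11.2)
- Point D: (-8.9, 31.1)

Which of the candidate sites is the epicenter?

Point B

For each candidate, compare |candidate − station| to the reported distance:
Point A: residuals A 5.1, B 26.2, C 39.0 → max 39.0 km
Point B: residuals A 0.0, B 0.0, C 0.1 → max 0.1 km
Point C: residuals A 6.3, B 15.6, C 14.9 → max 15.6 km
Point D: residuals A 20.8, B 37.3, C 31.1 → max 37.3 km
Only Point B has all residuals ≈ 0.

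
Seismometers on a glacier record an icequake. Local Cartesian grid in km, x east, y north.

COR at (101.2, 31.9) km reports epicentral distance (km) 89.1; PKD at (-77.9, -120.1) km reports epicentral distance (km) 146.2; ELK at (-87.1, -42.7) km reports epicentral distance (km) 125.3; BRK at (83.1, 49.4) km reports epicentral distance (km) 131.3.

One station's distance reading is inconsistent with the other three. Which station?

BRK

Solve using three stations at a time. Using COR, PKD, ELK (subtract circle equations pairwise → linear system) gives (x, y) ≈ (37.6, -30.5).
Distances from that point to each station vs reported:
  COR: calculated 89.1 vs reported 89.1 → residual 0.0 km
  PKD: calculated 146.2 vs reported 146.2 → residual 0.0 km
  ELK: calculated 125.3 vs reported 125.3 → residual 0.0 km
  BRK: calculated 91.9 vs reported 131.3 → residual 39.4 km
COR, PKD, ELK are mutually consistent (residuals ≈ 0); BRK is off by 39.4 km.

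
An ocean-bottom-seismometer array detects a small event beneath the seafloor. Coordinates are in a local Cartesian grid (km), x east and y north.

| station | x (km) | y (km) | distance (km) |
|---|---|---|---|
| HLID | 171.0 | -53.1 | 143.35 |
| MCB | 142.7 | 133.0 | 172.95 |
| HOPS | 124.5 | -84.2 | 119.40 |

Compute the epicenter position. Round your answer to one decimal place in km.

x ≈ 36.5 km, y ≈ -3.5 km

Circle about each station: (x − 171.0)² + (y + 53.1)² = 143.35²; (x − 142.7)² + (y − 133.0)² = 172.95²; (x − 124.5)² + (y + 84.2)² = 119.40².
Subtracting the HLID equation from the MCB and HOPS equations removes the quadratic terms:
-56.6 x + 372.2 y = -3370.80
-93.0 x − 62.2 y = -3177.86
Solving the 2×2 system: x ≈ 36.5, y ≈ -3.5 km.
Check against HLID (with the unrounded x, y): √((x − 171.0)²+(y + 53.1)²) = 143.34 ≈ 143.35 km. ✓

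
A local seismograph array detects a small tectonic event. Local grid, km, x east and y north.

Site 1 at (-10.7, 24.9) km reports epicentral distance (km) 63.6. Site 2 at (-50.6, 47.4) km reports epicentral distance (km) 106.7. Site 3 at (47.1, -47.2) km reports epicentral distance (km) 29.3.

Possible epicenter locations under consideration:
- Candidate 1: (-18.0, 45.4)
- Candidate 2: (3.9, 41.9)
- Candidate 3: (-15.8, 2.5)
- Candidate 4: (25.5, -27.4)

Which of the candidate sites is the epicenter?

Candidate 4

For each candidate, compare |candidate − station| to the reported distance:
Candidate 1: residuals Site 1 41.8, Site 2 74.0, Site 3 83.9 → max 83.9 km
Candidate 2: residuals Site 1 41.2, Site 2 51.9, Site 3 69.7 → max 69.7 km
Candidate 3: residuals Site 1 40.6, Site 2 49.9, Site 3 50.9 → max 50.9 km
Candidate 4: residuals Site 1 0.0, Site 2 0.0, Site 3 0.0 → max 0.0 km
Only Candidate 4 has all residuals ≈ 0.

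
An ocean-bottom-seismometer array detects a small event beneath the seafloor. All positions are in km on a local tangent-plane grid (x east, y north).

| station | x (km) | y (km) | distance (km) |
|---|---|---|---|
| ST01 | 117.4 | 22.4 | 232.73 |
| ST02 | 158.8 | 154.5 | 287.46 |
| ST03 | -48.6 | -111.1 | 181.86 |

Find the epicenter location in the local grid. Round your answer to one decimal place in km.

Circle about each station: (x − 117.4)² + (y − 22.4)² = 232.73²; (x − 158.8)² + (y − 154.5)² = 287.46²; (x + 48.6)² + (y + 111.1)² = 181.86².
Subtracting the ST01 equation from the ST02 and ST03 equations removes the quadratic terms:
82.8 x + 264.2 y = 6333.17
-332.0 x − 267.0 y = 21510.84
Solving the 2×2 system: x ≈ -112.4, y ≈ 59.2 km.

(-112.4, 59.2)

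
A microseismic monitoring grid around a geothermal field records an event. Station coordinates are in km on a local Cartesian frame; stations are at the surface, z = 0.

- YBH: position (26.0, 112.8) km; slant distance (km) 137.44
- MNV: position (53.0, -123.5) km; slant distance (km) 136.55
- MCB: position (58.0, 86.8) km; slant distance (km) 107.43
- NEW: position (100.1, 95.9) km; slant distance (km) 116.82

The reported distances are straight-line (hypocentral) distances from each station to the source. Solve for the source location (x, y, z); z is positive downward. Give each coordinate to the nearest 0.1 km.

(74.2, -1.9, 58.4)

Each station gives a sphere (x−x_i)² + (y−y_i)² + z² = d_i² (stations at z=0).
Subtracting the YBH sphere from MNV and MCB: z² cancels, leaving linear equations in x and y:
54.0 x − 472.6 y = 4905.26
64.0 x − 52.0 y = 4846.95
Solving: x ≈ 74.188, y ≈ -1.902 km (keep extra digits for the depth step; rounded: 74.2, -1.9).
Then from the YBH sphere: z² = 137.44² − (x − 26.0)² − (y − 112.8)² with x = 74.188, y = -1.902, so z ≈ 58.405 ≈ 58.4 km.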